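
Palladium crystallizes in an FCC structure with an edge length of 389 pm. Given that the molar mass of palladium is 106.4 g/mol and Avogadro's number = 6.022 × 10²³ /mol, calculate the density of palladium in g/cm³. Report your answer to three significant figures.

12.0 g/cm³

An FCC unit cell contains Z = 4 atoms.
Cell volume: a³ = (389 pm)³ = (3.890 × 10^-8 cm)³ = 5.886 × 10^-23 cm³.
ρ = Z·M/(N_A·a³) = 4 × 106.4 / (6.022 × 10²³ × 5.886 × 10^-23) = 12.01 g/cm³.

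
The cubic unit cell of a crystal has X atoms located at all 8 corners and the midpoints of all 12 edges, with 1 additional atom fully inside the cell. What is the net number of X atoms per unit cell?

Corner atoms are shared by 8 cells (1/8 each), edge atoms by 4 (1/4 each), interior atoms are unshared.
Net atoms = 8 × 1/8 + 12 × 1/4 + 1 = 1 + 3 + 1 = 5.

5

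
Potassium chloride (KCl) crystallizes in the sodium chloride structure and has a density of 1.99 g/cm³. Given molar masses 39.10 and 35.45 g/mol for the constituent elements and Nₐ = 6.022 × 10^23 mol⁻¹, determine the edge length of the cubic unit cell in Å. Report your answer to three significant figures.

6.29 Å

M(KCl) = 74.55 g/mol; Z = 4 formula units per cell.
a³ = Z·M/(N_A·ρ) = 4 × 74.55 / (6.022 × 10²³ × 1.99) = 2.488 × 10^-22 cm³, so a = 6.290 × 10^-8 cm = 6.29 Å.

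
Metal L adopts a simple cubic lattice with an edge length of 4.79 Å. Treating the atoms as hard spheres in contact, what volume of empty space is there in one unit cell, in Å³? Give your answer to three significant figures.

In a simple cubic lattice atoms touch along the cell edge, so a = 2r, so r = 0.5000a = 2.395 Å.
V_cell = a³ = 109.9 Å³; V_atoms = 1 × (4/3)πr³ = 57.54 Å³.
Empty space = 109.9 − 57.54 = 52.4 Å³.

52.4 Å³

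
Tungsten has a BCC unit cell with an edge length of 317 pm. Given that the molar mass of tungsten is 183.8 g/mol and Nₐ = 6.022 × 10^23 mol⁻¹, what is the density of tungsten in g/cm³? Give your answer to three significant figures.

19.2 g/cm³

A BCC unit cell contains Z = 2 atoms.
Cell volume: a³ = (317 pm)³ = (3.170 × 10^-8 cm)³ = 3.186 × 10^-23 cm³.
ρ = Z·M/(N_A·a³) = 2 × 183.8 / (6.022 × 10²³ × 3.186 × 10^-23) = 19.16 g/cm³.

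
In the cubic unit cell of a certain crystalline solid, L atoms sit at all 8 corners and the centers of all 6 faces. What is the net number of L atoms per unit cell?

4

Corner atoms are shared by 8 cells (1/8 each), face atoms by 2 (1/2 each).
Net atoms = 8 × 1/8 + 6 × 1/2 = 1 + 3 = 4.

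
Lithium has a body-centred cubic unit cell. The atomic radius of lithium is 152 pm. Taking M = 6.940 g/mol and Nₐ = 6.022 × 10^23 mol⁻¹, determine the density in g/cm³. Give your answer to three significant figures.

0.533 g/cm³

In a BCC lattice, atoms touch along the body diagonal, so √3·a = 4r, giving a = 351.0 pm = 3.510 × 10^-8 cm.
With Z = 2, ρ = Z·M/(N_A·a³) = 2 × 6.940 / (6.022 × 10²³ × 4.325 × 10^-23) = 0.5329 g/cm³.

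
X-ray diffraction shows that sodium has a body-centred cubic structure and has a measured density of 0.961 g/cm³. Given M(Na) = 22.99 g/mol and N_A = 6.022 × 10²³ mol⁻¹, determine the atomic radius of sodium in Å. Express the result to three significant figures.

1.86 Å

For a BCC cell (Z = 2), a³ = Z·M/(N_A·ρ) = 2 × 22.99 / (6.022 × 10²³ × 0.9610) = 7.945 × 10^-23 cm³, so a = 4.299 × 10^-8 cm = 4.299 Å.
Atoms touch along the body diagonal, so √3·a = 4r, so r = 0.4330 × a = 1.86 Å.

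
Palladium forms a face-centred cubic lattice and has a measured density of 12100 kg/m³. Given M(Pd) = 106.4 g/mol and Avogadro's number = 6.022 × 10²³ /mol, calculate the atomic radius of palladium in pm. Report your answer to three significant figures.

For an FCC cell (Z = 4), a³ = Z·M/(N_A·ρ) = 4 × 106.4 / (6.022 × 10²³ × 12.10) = 5.841 × 10^-23 cm³, so a = 3.880 × 10^-8 cm = 388.0 pm.
Atoms touch along the face diagonal, so √2·a = 4r, so r = 0.3536 × a = 137 pm.

137 pm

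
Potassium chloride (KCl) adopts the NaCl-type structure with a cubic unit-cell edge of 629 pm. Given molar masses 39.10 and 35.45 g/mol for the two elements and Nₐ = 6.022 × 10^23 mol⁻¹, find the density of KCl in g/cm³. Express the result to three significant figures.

The NaCl-type structure contains Z = 4 formula units per cell; M(KCl) = 39.10 + 35.45 = 74.55 g/mol.
a³ = (6.290 × 10^-8 cm)³ = 2.489 × 10^-22 cm³.
ρ = 4 × 74.55 / (6.022 × 10²³ × 2.489 × 10^-22) = 1.990 g/cm³.

1.99 g/cm³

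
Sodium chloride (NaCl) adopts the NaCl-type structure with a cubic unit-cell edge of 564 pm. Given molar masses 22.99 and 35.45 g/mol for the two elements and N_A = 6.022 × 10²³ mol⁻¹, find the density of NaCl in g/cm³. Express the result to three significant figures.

The NaCl-type structure contains Z = 4 formula units per cell; M(NaCl) = 22.99 + 35.45 = 58.44 g/mol.
a³ = (5.640 × 10^-8 cm)³ = 1.794 × 10^-22 cm³.
ρ = 4 × 58.44 / (6.022 × 10²³ × 1.794 × 10^-22) = 2.164 g/cm³.

2.16 g/cm³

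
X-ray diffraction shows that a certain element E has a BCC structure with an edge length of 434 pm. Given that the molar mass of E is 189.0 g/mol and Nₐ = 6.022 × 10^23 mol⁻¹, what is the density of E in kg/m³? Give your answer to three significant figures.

A BCC unit cell contains Z = 2 atoms.
Cell volume: a³ = (434 pm)³ = (4.340 × 10^-8 cm)³ = 8.175 × 10^-23 cm³.
ρ = Z·M/(N_A·a³) = 2 × 189.0 / (6.022 × 10²³ × 8.175 × 10^-23) = 7.679 g/cm³ = 7680 kg/m³.

7680 kg/m³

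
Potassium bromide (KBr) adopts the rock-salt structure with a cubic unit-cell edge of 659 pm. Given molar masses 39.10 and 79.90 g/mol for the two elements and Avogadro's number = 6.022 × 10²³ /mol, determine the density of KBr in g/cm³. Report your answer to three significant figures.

2.76 g/cm³

The rock-salt structure contains Z = 4 formula units per cell; M(KBr) = 39.10 + 79.90 = 119.0 g/mol.
a³ = (6.590 × 10^-8 cm)³ = 2.862 × 10^-22 cm³.
ρ = 4 × 119.0 / (6.022 × 10²³ × 2.862 × 10^-22) = 2.762 g/cm³.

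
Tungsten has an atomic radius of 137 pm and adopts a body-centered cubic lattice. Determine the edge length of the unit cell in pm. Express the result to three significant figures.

In a BCC lattice, atoms touch along the body diagonal, so √3·a = 4r.
a = 4r/√3 = 4 × 137 / 1.7321 = 316 pm.

316 pm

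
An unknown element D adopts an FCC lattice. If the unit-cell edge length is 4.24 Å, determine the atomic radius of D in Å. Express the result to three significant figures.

1.50 Å

In an FCC lattice, atoms touch along the face diagonal, so √2·a = 4r.
r = √2·a/4 = 1.4142 × 4.24 / 4 = 1.50 Å.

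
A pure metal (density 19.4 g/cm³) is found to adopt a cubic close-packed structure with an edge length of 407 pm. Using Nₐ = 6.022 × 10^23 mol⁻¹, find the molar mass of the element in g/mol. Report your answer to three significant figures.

An FCC cell has Z = 4 atoms; a = 4.070 × 10^-8 cm.
M = ρ·N_A·a³/Z = 19.4 × 6.022 × 10²³ × 6.742 × 10^-23 / 4 = 197 g/mol.

197 g/mol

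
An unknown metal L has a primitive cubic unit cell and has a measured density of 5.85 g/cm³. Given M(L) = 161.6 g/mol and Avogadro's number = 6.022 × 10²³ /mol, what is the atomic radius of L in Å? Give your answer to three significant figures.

1.79 Å

For a simple cubic cell (Z = 1), a³ = Z·M/(N_A·ρ) = 1 × 161.6 / (6.022 × 10²³ × 5.850) = 4.587 × 10^-23 cm³, so a = 3.580 × 10^-8 cm = 3.580 Å.
Atoms touch along the cell edge, so a = 2r, so r = 0.5000 × a = 1.79 Å.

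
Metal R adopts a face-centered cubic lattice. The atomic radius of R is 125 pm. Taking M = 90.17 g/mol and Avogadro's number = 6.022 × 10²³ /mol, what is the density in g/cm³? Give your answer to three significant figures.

13.6 g/cm³

In an FCC lattice, atoms touch along the face diagonal, so √2·a = 4r, giving a = 353.6 pm = 3.536 × 10^-8 cm.
With Z = 4, ρ = Z·M/(N_A·a³) = 4 × 90.17 / (6.022 × 10²³ × 4.419 × 10^-23) = 13.55 g/cm³.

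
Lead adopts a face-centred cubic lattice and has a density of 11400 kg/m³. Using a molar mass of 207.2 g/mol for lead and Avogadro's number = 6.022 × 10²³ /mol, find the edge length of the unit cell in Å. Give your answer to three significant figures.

With Z = 4 atoms per FCC cell, a³ = Z·M/(N_A·ρ) = 4 × 207.2 / (6.022 × 10²³ × 11.40 g/cm³) = 1.207 × 10^-22 cm³.
a = (1.207 × 10^-22)^(1/3) = 4.942 × 10^-8 cm = 4.94 Å.

4.94 Å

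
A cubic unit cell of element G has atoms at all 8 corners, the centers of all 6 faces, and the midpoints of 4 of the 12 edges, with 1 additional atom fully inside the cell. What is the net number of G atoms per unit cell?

Corner atoms are shared by 8 cells (1/8 each), face atoms by 2 (1/2 each), edge atoms by 4 (1/4 each), interior atoms are unshared.
Net atoms = 8 × 1/8 + 6 × 1/2 + 4 × 1/4 + 1 = 1 + 3 + 1 + 1 = 6.

6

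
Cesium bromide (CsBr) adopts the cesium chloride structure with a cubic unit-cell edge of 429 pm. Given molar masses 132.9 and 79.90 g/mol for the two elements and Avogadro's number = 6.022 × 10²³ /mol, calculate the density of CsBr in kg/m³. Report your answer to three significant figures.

The cesium chloride structure contains Z = 1 formula unit per cell; M(CsBr) = 132.9 + 79.90 = 212.8 g/mol.
a³ = (4.290 × 10^-8 cm)³ = 7.895 × 10^-23 cm³.
ρ = 1 × 212.8 / (6.022 × 10²³ × 7.895 × 10^-23) = 4.476 g/cm³ = 4480 kg/m³.

4480 kg/m³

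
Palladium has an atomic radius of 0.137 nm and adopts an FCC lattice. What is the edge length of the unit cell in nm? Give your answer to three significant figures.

In an FCC lattice, atoms touch along the face diagonal, so √2·a = 4r.
a = 4r/√2 = 4 × 0.137 / 1.4142 = 0.387 nm.

0.387 nm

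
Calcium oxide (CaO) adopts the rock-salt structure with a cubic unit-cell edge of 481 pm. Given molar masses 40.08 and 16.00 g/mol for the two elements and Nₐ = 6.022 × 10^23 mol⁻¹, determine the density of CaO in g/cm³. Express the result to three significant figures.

The rock-salt structure contains Z = 4 formula units per cell; M(CaO) = 40.08 + 16.00 = 56.08 g/mol.
a³ = (4.810 × 10^-8 cm)³ = 1.113 × 10^-22 cm³.
ρ = 4 × 56.08 / (6.022 × 10²³ × 1.113 × 10^-22) = 3.347 g/cm³.

3.35 g/cm³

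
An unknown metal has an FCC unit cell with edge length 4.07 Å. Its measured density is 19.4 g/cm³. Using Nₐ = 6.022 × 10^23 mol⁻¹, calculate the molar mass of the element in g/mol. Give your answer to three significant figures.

197 g/mol

An FCC cell has Z = 4 atoms; a = 4.070 × 10^-8 cm.
M = ρ·N_A·a³/Z = 19.4 × 6.022 × 10²³ × 6.742 × 10^-23 / 4 = 197 g/mol.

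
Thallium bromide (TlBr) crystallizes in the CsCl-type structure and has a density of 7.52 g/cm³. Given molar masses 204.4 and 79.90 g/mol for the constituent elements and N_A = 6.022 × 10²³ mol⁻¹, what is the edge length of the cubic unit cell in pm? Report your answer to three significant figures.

397 pm

M(TlBr) = 284.3 g/mol; Z = 1 formula unit per cell.
a³ = Z·M/(N_A·ρ) = 1 × 284.3 / (6.022 × 10²³ × 7.52) = 6.278 × 10^-23 cm³, so a = 3.974 × 10^-8 cm = 397 pm.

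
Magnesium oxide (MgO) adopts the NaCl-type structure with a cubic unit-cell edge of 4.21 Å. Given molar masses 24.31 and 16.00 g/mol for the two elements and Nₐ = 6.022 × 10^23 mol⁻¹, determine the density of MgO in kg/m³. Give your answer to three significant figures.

The NaCl-type structure contains Z = 4 formula units per cell; M(MgO) = 24.31 + 16.00 = 40.31 g/mol.
a³ = (4.210 × 10^-8 cm)³ = 7.462 × 10^-23 cm³.
ρ = 4 × 40.31 / (6.022 × 10²³ × 7.462 × 10^-23) = 3.588 g/cm³ = 3590 kg/m³.

3590 kg/m³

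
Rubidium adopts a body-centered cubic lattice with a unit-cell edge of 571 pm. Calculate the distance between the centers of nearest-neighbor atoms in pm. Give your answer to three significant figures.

In a BCC structure, atoms touch along the body diagonal, so √3·a = 4r; the nearest-neighbor distance equals 2r = 0.8660·a.
d = 0.8660 × 571 = 495 pm.

495 pm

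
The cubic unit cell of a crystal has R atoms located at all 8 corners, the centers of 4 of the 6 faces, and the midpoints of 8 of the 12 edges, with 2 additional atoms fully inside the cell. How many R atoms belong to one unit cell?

7

Corner atoms are shared by 8 cells (1/8 each), face atoms by 2 (1/2 each), edge atoms by 4 (1/4 each), interior atoms are unshared.
Net atoms = 8 × 1/8 + 4 × 1/2 + 8 × 1/4 + 2 = 1 + 2 + 2 + 2 = 7.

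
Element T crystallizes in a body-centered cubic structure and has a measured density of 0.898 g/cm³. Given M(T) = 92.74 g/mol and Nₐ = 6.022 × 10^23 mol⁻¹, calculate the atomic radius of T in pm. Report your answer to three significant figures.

For a BCC cell (Z = 2), a³ = Z·M/(N_A·ρ) = 2 × 92.74 / (6.022 × 10²³ × 0.8980) = 3.430 × 10^-22 cm³, so a = 7.000 × 10^-8 cm = 700.0 pm.
Atoms touch along the body diagonal, so √3·a = 4r, so r = 0.4330 × a = 303 pm.

303 pm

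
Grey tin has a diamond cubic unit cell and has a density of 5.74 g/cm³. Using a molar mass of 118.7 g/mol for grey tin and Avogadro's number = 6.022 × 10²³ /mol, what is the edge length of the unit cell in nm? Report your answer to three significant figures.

0.650 nm

With Z = 8 atoms per diamond cubic cell, a³ = Z·M/(N_A·ρ) = 8 × 118.7 / (6.022 × 10²³ × 5.740 g/cm³) = 2.747 × 10^-22 cm³.
a = (2.747 × 10^-22)^(1/3) = 6.501 × 10^-8 cm = 0.650 nm.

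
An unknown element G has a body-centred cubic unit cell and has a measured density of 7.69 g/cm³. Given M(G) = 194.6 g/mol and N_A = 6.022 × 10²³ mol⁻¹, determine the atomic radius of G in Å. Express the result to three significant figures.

1.90 Å

For a BCC cell (Z = 2), a³ = Z·M/(N_A·ρ) = 2 × 194.6 / (6.022 × 10²³ × 7.690) = 8.404 × 10^-23 cm³, so a = 4.380 × 10^-8 cm = 4.380 Å.
Atoms touch along the body diagonal, so √3·a = 4r, so r = 0.4330 × a = 1.90 Å.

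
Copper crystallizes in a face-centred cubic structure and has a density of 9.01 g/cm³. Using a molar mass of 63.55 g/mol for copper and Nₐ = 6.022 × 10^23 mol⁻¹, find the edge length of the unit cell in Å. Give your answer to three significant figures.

With Z = 4 atoms per FCC cell, a³ = Z·M/(N_A·ρ) = 4 × 63.55 / (6.022 × 10²³ × 9.010 g/cm³) = 4.685 × 10^-23 cm³.
a = (4.685 × 10^-23)^(1/3) = 3.605 × 10^-8 cm = 3.60 Å.

3.60 Å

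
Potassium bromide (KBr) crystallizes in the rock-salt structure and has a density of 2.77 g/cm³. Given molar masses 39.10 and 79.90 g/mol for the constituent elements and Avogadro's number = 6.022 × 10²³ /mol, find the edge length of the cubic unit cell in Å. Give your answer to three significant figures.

M(KBr) = 119.0 g/mol; Z = 4 formula units per cell.
a³ = Z·M/(N_A·ρ) = 4 × 119.0 / (6.022 × 10²³ × 2.77) = 2.854 × 10^-22 cm³, so a = 6.584 × 10^-8 cm = 6.58 Å.

6.58 Å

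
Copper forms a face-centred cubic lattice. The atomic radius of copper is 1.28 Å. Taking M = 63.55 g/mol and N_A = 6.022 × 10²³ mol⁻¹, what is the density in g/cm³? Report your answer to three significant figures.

In an FCC lattice, atoms touch along the face diagonal, so √2·a = 4r, giving a = 3.620 Å = 3.620 × 10^-8 cm.
With Z = 4, ρ = Z·M/(N_A·a³) = 4 × 63.55 / (6.022 × 10²³ × 4.745 × 10^-23) = 8.895 g/cm³.

8.90 g/cm³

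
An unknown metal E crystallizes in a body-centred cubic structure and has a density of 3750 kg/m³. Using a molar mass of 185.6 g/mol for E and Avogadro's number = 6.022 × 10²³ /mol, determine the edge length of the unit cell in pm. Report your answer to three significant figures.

With Z = 2 atoms per BCC cell, a³ = Z·M/(N_A·ρ) = 2 × 185.6 / (6.022 × 10²³ × 3.750 g/cm³) = 1.644 × 10^-22 cm³.
a = (1.644 × 10^-22)^(1/3) = 5.478 × 10^-8 cm = 548 pm.

548 pm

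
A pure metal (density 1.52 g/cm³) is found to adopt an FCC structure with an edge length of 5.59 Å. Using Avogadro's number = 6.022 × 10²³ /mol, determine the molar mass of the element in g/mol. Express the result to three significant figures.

40.0 g/mol

An FCC cell has Z = 4 atoms; a = 5.590 × 10^-8 cm.
M = ρ·N_A·a³/Z = 1.52 × 6.022 × 10²³ × 1.747 × 10^-22 / 4 = 40.0 g/mol.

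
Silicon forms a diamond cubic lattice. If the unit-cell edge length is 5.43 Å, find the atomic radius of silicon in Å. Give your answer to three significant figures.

In a diamond cubic lattice, nearest neighbors lie along the body diagonal with √3·a = 8r.
r = √3·a/8 = 1.7321 × 5.43 / 8 = 1.18 Å.

1.18 Å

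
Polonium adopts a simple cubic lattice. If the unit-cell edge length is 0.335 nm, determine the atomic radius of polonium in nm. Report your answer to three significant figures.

0.168 nm

In a simple cubic lattice, atoms touch along the cell edge, so a = 2r.
r = a/2 = 0.335/2 = 0.168 nm.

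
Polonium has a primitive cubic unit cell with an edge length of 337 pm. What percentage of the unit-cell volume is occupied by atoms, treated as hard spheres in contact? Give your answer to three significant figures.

In a simple cubic lattice atoms touch along the cell edge, so a = 2r, so r = 0.5000a = 168.5 pm.
Packing fraction = Z·(4/3)πr³ / a³ = 1 × (4/3)π × (168.5)³ / (337)³ = 0.5236 = 52.4%.

52.4%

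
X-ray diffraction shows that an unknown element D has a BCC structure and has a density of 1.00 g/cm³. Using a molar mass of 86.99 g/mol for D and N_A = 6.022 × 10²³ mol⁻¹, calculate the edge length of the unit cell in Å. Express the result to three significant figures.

6.61 Å

With Z = 2 atoms per BCC cell, a³ = Z·M/(N_A·ρ) = 2 × 86.99 / (6.022 × 10²³ × 1.000 g/cm³) = 2.889 × 10^-22 cm³.
a = (2.889 × 10^-22)^(1/3) = 6.611 × 10^-8 cm = 6.61 Å.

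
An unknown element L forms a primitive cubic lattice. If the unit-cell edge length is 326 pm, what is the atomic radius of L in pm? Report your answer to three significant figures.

In a simple cubic lattice, atoms touch along the cell edge, so a = 2r.
r = a/2 = 326/2 = 163 pm.

163 pm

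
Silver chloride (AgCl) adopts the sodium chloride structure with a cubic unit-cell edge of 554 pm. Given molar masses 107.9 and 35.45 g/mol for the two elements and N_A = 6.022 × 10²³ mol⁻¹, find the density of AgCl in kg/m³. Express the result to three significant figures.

5600 kg/m³

The sodium chloride structure contains Z = 4 formula units per cell; M(AgCl) = 107.9 + 35.45 = 143.35 g/mol.
a³ = (5.540 × 10^-8 cm)³ = 1.700 × 10^-22 cm³.
ρ = 4 × 143.35 / (6.022 × 10²³ × 1.700 × 10^-22) = 5.600 g/cm³ = 5600 kg/m³.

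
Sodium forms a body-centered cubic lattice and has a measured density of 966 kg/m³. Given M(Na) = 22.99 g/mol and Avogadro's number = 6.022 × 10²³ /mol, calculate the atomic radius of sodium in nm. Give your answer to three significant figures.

0.186 nm

For a BCC cell (Z = 2), a³ = Z·M/(N_A·ρ) = 2 × 22.99 / (6.022 × 10²³ × 0.9660) = 7.904 × 10^-23 cm³, so a = 4.292 × 10^-8 cm = 0.4292 nm.
Atoms touch along the body diagonal, so √3·a = 4r, so r = 0.4330 × a = 0.186 nm.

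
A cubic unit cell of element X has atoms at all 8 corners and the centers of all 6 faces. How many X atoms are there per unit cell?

4

Corner atoms are shared by 8 cells (1/8 each), face atoms by 2 (1/2 each).
Net atoms = 8 × 1/8 + 6 × 1/2 = 1 + 3 = 4.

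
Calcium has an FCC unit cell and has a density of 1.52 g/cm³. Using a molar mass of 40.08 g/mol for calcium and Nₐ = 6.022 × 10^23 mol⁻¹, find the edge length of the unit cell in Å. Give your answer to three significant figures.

5.60 Å

With Z = 4 atoms per FCC cell, a³ = Z·M/(N_A·ρ) = 4 × 40.08 / (6.022 × 10²³ × 1.520 g/cm³) = 1.751 × 10^-22 cm³.
a = (1.751 × 10^-22)^(1/3) = 5.595 × 10^-8 cm = 5.60 Å.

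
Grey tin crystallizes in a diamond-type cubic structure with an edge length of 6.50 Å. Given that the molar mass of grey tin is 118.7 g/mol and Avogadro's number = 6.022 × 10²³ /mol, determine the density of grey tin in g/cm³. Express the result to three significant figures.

5.74 g/cm³

A diamond cubic unit cell contains Z = 8 atoms.
Cell volume: a³ = (6.50 Å)³ = (6.500 × 10^-8 cm)³ = 2.746 × 10^-22 cm³.
ρ = Z·M/(N_A·a³) = 8 × 118.7 / (6.022 × 10²³ × 2.746 × 10^-22) = 5.742 g/cm³.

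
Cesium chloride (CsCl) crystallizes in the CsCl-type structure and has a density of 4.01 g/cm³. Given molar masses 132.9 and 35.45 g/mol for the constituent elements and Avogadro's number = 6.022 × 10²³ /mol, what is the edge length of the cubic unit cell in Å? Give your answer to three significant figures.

M(CsCl) = 168.35 g/mol; Z = 1 formula unit per cell.
a³ = Z·M/(N_A·ρ) = 1 × 168.35 / (6.022 × 10²³ × 4.01) = 6.972 × 10^-23 cm³, so a = 4.116 × 10^-8 cm = 4.12 Å.

4.12 Å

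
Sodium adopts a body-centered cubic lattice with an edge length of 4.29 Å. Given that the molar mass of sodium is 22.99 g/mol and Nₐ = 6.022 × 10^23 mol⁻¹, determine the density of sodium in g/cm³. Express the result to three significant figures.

A BCC unit cell contains Z = 2 atoms.
Cell volume: a³ = (4.29 Å)³ = (4.290 × 10^-8 cm)³ = 7.895 × 10^-23 cm³.
ρ = Z·M/(N_A·a³) = 2 × 22.99 / (6.022 × 10²³ × 7.895 × 10^-23) = 0.9671 g/cm³.

0.967 g/cm³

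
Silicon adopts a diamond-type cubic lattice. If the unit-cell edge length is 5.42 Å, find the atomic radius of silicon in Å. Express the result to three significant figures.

1.17 Å

In a diamond cubic lattice, nearest neighbors lie along the body diagonal with √3·a = 8r.
r = √3·a/8 = 1.7321 × 5.42 / 8 = 1.17 Å.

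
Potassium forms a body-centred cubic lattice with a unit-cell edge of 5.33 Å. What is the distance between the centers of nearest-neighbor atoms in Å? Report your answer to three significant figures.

In a BCC structure, atoms touch along the body diagonal, so √3·a = 4r; the nearest-neighbor distance equals 2r = 0.8660·a.
d = 0.8660 × 5.33 = 4.62 Å.

4.62 Å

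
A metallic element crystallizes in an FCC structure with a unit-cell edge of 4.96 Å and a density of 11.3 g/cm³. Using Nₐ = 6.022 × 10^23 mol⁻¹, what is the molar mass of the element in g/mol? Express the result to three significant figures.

208 g/mol

An FCC cell has Z = 4 atoms; a = 4.960 × 10^-8 cm.
M = ρ·N_A·a³/Z = 11.3 × 6.022 × 10²³ × 1.220 × 10^-22 / 4 = 208 g/mol.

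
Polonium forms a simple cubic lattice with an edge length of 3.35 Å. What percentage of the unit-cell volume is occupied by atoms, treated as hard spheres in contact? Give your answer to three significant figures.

52.4%

In a simple cubic lattice atoms touch along the cell edge, so a = 2r, so r = 0.5000a = 1.675 Å.
Packing fraction = Z·(4/3)πr³ / a³ = 1 × (4/3)π × (1.675)³ / (3.35)³ = 0.5236 = 52.4%.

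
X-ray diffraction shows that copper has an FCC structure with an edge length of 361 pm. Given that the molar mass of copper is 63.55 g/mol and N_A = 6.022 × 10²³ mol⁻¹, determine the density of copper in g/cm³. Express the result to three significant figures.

8.97 g/cm³

An FCC unit cell contains Z = 4 atoms.
Cell volume: a³ = (361 pm)³ = (3.610 × 10^-8 cm)³ = 4.705 × 10^-23 cm³.
ρ = Z·M/(N_A·a³) = 4 × 63.55 / (6.022 × 10²³ × 4.705 × 10^-23) = 8.972 g/cm³.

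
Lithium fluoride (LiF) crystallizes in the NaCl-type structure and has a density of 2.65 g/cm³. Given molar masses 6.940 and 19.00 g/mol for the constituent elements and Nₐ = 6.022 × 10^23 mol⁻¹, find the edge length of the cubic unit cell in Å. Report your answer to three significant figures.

4.02 Å

M(LiF) = 25.94 g/mol; Z = 4 formula units per cell.
a³ = Z·M/(N_A·ρ) = 4 × 25.94 / (6.022 × 10²³ × 2.65) = 6.502 × 10^-23 cm³, so a = 4.021 × 10^-8 cm = 4.02 Å.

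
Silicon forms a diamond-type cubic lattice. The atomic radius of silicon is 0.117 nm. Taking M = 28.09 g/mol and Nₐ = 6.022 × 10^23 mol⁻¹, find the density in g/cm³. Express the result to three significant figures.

In a diamond cubic lattice, nearest neighbors lie along the body diagonal with √3·a = 8r, giving a = 0.5404 nm = 5.404 × 10^-8 cm.
With Z = 8, ρ = Z·M/(N_A·a³) = 8 × 28.09 / (6.022 × 10²³ × 1.578 × 10^-22) = 2.365 g/cm³.

2.36 g/cm³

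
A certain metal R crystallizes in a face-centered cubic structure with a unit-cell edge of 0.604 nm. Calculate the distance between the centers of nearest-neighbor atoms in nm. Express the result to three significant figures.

In an FCC structure, atoms touch along the face diagonal, so √2·a = 4r; the nearest-neighbor distance equals 2r = 0.7071·a.
d = 0.7071 × 0.604 = 0.427 nm.

0.427 nm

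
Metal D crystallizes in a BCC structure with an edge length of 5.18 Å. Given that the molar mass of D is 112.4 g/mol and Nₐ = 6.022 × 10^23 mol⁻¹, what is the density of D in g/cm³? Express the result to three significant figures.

2.69 g/cm³

A BCC unit cell contains Z = 2 atoms.
Cell volume: a³ = (5.18 Å)³ = (5.180 × 10^-8 cm)³ = 1.390 × 10^-22 cm³.
ρ = Z·M/(N_A·a³) = 2 × 112.4 / (6.022 × 10²³ × 1.390 × 10^-22) = 2.686 g/cm³.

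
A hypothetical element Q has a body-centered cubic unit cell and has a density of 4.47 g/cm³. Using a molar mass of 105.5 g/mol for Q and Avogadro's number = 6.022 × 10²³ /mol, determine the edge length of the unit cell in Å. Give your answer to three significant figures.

4.28 Å

With Z = 2 atoms per BCC cell, a³ = Z·M/(N_A·ρ) = 2 × 105.5 / (6.022 × 10²³ × 4.470 g/cm³) = 7.839 × 10^-23 cm³.
a = (7.839 × 10^-23)^(1/3) = 4.280 × 10^-8 cm = 4.28 Å.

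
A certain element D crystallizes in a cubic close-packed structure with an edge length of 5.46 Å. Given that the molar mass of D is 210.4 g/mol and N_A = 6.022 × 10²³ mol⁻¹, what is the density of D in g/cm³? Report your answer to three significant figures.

8.59 g/cm³

An FCC unit cell contains Z = 4 atoms.
Cell volume: a³ = (5.46 Å)³ = (5.460 × 10^-8 cm)³ = 1.628 × 10^-22 cm³.
ρ = Z·M/(N_A·a³) = 4 × 210.4 / (6.022 × 10²³ × 1.628 × 10^-22) = 8.586 g/cm³.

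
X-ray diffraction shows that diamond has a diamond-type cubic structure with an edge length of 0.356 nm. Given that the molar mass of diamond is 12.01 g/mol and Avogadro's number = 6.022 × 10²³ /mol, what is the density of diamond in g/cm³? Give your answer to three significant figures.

A diamond cubic unit cell contains Z = 8 atoms.
Cell volume: a³ = (0.356 nm)³ = (3.560 × 10^-8 cm)³ = 4.512 × 10^-23 cm³.
ρ = Z·M/(N_A·a³) = 8 × 12.01 / (6.022 × 10²³ × 4.512 × 10^-23) = 3.536 g/cm³.

3.54 g/cm³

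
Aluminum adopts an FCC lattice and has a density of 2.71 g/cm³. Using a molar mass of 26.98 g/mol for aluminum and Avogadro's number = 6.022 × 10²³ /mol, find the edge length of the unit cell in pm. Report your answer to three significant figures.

With Z = 4 atoms per FCC cell, a³ = Z·M/(N_A·ρ) = 4 × 26.98 / (6.022 × 10²³ × 2.710 g/cm³) = 6.613 × 10^-23 cm³.
a = (6.613 × 10^-23)^(1/3) = 4.044 × 10^-8 cm = 404 pm.

404 pm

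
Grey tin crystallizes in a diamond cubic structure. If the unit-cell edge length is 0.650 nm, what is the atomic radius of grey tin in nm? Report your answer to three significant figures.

0.141 nm

In a diamond cubic lattice, nearest neighbors lie along the body diagonal with √3·a = 8r.
r = √3·a/8 = 1.7321 × 0.650 / 8 = 0.141 nm.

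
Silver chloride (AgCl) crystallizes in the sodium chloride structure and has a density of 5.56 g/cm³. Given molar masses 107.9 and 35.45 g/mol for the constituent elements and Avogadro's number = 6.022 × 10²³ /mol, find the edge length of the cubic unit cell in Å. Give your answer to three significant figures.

M(AgCl) = 143.35 g/mol; Z = 4 formula units per cell.
a³ = Z·M/(N_A·ρ) = 4 × 143.35 / (6.022 × 10²³ × 5.56) = 1.713 × 10^-22 cm³, so a = 5.553 × 10^-8 cm = 5.55 Å.

5.55 Å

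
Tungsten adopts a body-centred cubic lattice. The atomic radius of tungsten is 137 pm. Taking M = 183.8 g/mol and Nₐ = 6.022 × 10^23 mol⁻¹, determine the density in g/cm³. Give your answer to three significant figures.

19.3 g/cm³

In a BCC lattice, atoms touch along the body diagonal, so √3·a = 4r, giving a = 316.4 pm = 3.164 × 10^-8 cm.
With Z = 2, ρ = Z·M/(N_A·a³) = 2 × 183.8 / (6.022 × 10²³ × 3.167 × 10^-23) = 19.27 g/cm³.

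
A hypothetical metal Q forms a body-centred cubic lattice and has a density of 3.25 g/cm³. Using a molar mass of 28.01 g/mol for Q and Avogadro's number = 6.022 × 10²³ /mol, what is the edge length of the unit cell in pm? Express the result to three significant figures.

306 pm

With Z = 2 atoms per BCC cell, a³ = Z·M/(N_A·ρ) = 2 × 28.01 / (6.022 × 10²³ × 3.250 g/cm³) = 2.862 × 10^-23 cm³.
a = (2.862 × 10^-23)^(1/3) = 3.059 × 10^-8 cm = 306 pm.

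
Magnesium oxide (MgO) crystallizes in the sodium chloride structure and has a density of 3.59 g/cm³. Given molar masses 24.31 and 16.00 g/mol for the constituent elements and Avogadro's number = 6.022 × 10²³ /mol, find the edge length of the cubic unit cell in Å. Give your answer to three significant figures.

M(MgO) = 40.31 g/mol; Z = 4 formula units per cell.
a³ = Z·M/(N_A·ρ) = 4 × 40.31 / (6.022 × 10²³ × 3.59) = 7.458 × 10^-23 cm³, so a = 4.209 × 10^-8 cm = 4.21 Å.

4.21 Å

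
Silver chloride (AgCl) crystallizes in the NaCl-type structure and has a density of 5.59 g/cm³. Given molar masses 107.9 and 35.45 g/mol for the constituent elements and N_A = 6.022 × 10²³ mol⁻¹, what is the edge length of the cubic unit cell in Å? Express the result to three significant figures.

M(AgCl) = 143.35 g/mol; Z = 4 formula units per cell.
a³ = Z·M/(N_A·ρ) = 4 × 143.35 / (6.022 × 10²³ × 5.59) = 1.703 × 10^-22 cm³, so a = 5.543 × 10^-8 cm = 5.54 Å.

5.54 Å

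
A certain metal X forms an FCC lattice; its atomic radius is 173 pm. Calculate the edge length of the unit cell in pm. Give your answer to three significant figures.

489 pm

In an FCC lattice, atoms touch along the face diagonal, so √2·a = 4r.
a = 4r/√2 = 4 × 173 / 1.4142 = 489 pm.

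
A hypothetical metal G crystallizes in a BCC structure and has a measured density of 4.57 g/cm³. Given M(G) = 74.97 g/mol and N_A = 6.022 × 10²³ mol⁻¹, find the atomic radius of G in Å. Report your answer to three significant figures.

For a BCC cell (Z = 2), a³ = Z·M/(N_A·ρ) = 2 × 74.97 / (6.022 × 10²³ × 4.570) = 5.448 × 10^-23 cm³, so a = 3.791 × 10^-8 cm = 3.791 Å.
Atoms touch along the body diagonal, so √3·a = 4r, so r = 0.4330 × a = 1.64 Å.

1.64 Å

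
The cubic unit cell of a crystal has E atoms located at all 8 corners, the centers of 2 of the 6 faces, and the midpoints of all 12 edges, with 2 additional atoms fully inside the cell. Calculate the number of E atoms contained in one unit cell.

Corner atoms are shared by 8 cells (1/8 each), face atoms by 2 (1/2 each), edge atoms by 4 (1/4 each), interior atoms are unshared.
Net atoms = 8 × 1/8 + 2 × 1/2 + 12 × 1/4 + 2 = 1 + 1 + 3 + 2 = 7.

7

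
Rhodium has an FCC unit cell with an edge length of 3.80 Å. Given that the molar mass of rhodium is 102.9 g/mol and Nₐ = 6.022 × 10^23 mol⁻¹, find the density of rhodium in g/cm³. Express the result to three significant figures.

12.5 g/cm³

An FCC unit cell contains Z = 4 atoms.
Cell volume: a³ = (3.80 Å)³ = (3.800 × 10^-8 cm)³ = 5.487 × 10^-23 cm³.
ρ = Z·M/(N_A·a³) = 4 × 102.9 / (6.022 × 10²³ × 5.487 × 10^-23) = 12.46 g/cm³.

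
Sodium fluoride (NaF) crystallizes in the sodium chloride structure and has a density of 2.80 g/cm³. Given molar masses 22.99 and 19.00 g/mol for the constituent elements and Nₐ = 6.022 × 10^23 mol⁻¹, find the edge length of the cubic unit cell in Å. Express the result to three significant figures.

M(NaF) = 41.99 g/mol; Z = 4 formula units per cell.
a³ = Z·M/(N_A·ρ) = 4 × 41.99 / (6.022 × 10²³ × 2.80) = 9.961 × 10^-23 cm³, so a = 4.636 × 10^-8 cm = 4.64 Å.

4.64 Å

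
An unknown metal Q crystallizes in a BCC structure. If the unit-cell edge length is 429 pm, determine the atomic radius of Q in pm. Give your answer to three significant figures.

In a BCC lattice, atoms touch along the body diagonal, so √3·a = 4r.
r = √3·a/4 = 1.7321 × 429 / 4 = 186 pm.

186 pm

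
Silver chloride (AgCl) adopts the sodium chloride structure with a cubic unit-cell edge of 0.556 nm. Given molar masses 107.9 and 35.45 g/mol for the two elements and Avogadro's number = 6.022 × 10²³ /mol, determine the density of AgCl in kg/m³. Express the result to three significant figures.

The sodium chloride structure contains Z = 4 formula units per cell; M(AgCl) = 107.9 + 35.45 = 143.35 g/mol.
a³ = (5.560 × 10^-8 cm)³ = 1.719 × 10^-22 cm³.
ρ = 4 × 143.35 / (6.022 × 10²³ × 1.719 × 10^-22) = 5.540 g/cm³ = 5540 kg/m³.

5540 kg/m³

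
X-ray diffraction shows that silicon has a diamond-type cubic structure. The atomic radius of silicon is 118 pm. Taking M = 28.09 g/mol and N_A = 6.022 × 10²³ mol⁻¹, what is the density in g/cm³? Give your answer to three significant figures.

In a diamond cubic lattice, nearest neighbors lie along the body diagonal with √3·a = 8r, giving a = 545.0 pm = 5.450 × 10^-8 cm.
With Z = 8, ρ = Z·M/(N_A·a³) = 8 × 28.09 / (6.022 × 10²³ × 1.619 × 10^-22) = 2.305 g/cm³.

2.30 g/cm³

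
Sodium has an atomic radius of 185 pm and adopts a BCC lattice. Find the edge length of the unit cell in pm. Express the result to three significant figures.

427 pm

In a BCC lattice, atoms touch along the body diagonal, so √3·a = 4r.
a = 4r/√3 = 4 × 185 / 1.7321 = 427 pm.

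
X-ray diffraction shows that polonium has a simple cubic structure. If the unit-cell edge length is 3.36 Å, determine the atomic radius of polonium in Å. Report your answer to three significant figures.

In a simple cubic lattice, atoms touch along the cell edge, so a = 2r.
r = a/2 = 3.36/2 = 1.68 Å.

1.68 Å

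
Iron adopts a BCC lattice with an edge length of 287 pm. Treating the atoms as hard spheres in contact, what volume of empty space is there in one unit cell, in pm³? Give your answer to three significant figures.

7.56 × 10^6 pm³

In a BCC lattice atoms touch along the body diagonal, so √3·a = 4r, so r = 0.4330a = 124.3 pm.
V_cell = a³ = 2.364 × 10^7 pm³; V_atoms = 2 × (4/3)πr³ = 1.608 × 10^7 pm³.
Empty space = 2.364 × 10^7 − 1.608 × 10^7 = 7.56 × 10^6 pm³.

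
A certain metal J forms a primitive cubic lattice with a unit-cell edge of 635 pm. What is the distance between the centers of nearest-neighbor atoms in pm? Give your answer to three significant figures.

In a simple cubic structure, atoms touch along the cell edge, so a = 2r; the nearest-neighbor distance equals 2r = 1.000·a.
d = 1.000 × 635 = 635 pm.

635 pm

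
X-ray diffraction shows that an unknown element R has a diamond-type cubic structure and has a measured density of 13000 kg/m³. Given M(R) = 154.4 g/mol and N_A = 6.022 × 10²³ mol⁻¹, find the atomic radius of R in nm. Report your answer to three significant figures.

0.117 nm

For a diamond cubic cell (Z = 8), a³ = Z·M/(N_A·ρ) = 8 × 154.4 / (6.022 × 10²³ × 13.00) = 1.578 × 10^-22 cm³, so a = 5.404 × 10^-8 cm = 0.5404 nm.
Nearest neighbors lie along the body diagonal with √3·a = 8r, so r = 0.2165 × a = 0.117 nm.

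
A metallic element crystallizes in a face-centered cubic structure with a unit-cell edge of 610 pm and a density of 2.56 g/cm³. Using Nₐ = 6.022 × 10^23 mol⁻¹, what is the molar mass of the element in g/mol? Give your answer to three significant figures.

An FCC cell has Z = 4 atoms; a = 6.100 × 10^-8 cm.
M = ρ·N_A·a³/Z = 2.56 × 6.022 × 10²³ × 2.270 × 10^-22 / 4 = 87.5 g/mol.

87.5 g/mol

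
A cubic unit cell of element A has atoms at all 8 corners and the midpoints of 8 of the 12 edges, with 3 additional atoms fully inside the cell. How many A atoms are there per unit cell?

6

Corner atoms are shared by 8 cells (1/8 each), edge atoms by 4 (1/4 each), interior atoms are unshared.
Net atoms = 8 × 1/8 + 8 × 1/4 + 3 = 1 + 2 + 3 = 6.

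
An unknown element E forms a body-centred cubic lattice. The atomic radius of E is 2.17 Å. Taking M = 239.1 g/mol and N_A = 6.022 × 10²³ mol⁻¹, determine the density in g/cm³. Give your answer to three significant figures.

In a BCC lattice, atoms touch along the body diagonal, so √3·a = 4r, giving a = 5.011 Å = 5.011 × 10^-8 cm.
With Z = 2, ρ = Z·M/(N_A·a³) = 2 × 239.1 / (6.022 × 10²³ × 1.259 × 10^-22) = 6.309 g/cm³.

6.31 g/cm³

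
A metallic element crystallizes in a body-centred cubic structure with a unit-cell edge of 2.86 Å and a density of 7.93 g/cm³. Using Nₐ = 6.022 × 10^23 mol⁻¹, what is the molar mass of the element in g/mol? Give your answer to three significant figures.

55.9 g/mol

A BCC cell has Z = 2 atoms; a = 2.860 × 10^-8 cm.
M = ρ·N_A·a³/Z = 7.93 × 6.022 × 10²³ × 2.339 × 10^-23 / 2 = 55.9 g/mol.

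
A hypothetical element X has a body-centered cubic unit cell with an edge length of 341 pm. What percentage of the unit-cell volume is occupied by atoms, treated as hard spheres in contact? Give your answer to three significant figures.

68.0%

In a BCC lattice atoms touch along the body diagonal, so √3·a = 4r, so r = 0.4330a = 147.7 pm.
Packing fraction = Z·(4/3)πr³ / a³ = 2 × (4/3)π × (147.7)³ / (341)³ = 0.6802 = 68.0%.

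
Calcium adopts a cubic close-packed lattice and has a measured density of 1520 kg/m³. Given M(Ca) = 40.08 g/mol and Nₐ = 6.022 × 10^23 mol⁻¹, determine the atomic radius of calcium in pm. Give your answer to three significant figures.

198 pm

For an FCC cell (Z = 4), a³ = Z·M/(N_A·ρ) = 4 × 40.08 / (6.022 × 10²³ × 1.520) = 1.751 × 10^-22 cm³, so a = 5.595 × 10^-8 cm = 559.5 pm.
Atoms touch along the face diagonal, so √2·a = 4r, so r = 0.3536 × a = 198 pm.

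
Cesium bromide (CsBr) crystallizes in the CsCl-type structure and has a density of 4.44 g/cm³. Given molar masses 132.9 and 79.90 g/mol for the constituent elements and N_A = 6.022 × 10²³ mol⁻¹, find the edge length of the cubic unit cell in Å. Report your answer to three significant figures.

M(CsBr) = 212.8 g/mol; Z = 1 formula unit per cell.
a³ = Z·M/(N_A·ρ) = 1 × 212.8 / (6.022 × 10²³ × 4.44) = 7.959 × 10^-23 cm³, so a = 4.301 × 10^-8 cm = 4.30 Å.

4.30 Å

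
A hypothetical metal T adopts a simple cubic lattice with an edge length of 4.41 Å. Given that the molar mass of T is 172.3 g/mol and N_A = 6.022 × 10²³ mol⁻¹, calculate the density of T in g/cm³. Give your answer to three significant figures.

3.34 g/cm³

A simple cubic unit cell contains Z = 1 atom.
Cell volume: a³ = (4.41 Å)³ = (4.410 × 10^-8 cm)³ = 8.577 × 10^-23 cm³.
ρ = Z·M/(N_A·a³) = 1 × 172.3 / (6.022 × 10²³ × 8.577 × 10^-23) = 3.336 g/cm³.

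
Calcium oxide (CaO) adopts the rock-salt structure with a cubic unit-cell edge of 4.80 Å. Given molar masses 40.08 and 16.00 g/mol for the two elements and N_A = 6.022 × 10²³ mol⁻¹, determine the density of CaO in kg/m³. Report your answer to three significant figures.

The rock-salt structure contains Z = 4 formula units per cell; M(CaO) = 40.08 + 16.00 = 56.08 g/mol.
a³ = (4.800 × 10^-8 cm)³ = 1.106 × 10^-22 cm³.
ρ = 4 × 56.08 / (6.022 × 10²³ × 1.106 × 10^-22) = 3.368 g/cm³ = 3370 kg/m³.

3370 kg/m³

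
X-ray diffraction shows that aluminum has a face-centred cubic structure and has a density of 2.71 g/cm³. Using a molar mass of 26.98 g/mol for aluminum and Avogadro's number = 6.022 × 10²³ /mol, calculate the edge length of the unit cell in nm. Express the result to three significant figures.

With Z = 4 atoms per FCC cell, a³ = Z·M/(N_A·ρ) = 4 × 26.98 / (6.022 × 10²³ × 2.710 g/cm³) = 6.613 × 10^-23 cm³.
a = (6.613 × 10^-23)^(1/3) = 4.044 × 10^-8 cm = 0.404 nm.

0.404 nm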